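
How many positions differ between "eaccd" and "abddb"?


Comparing "eaccd" and "abddb" position by position:
  Position 0: 'e' vs 'a' => DIFFER
  Position 1: 'a' vs 'b' => DIFFER
  Position 2: 'c' vs 'd' => DIFFER
  Position 3: 'c' vs 'd' => DIFFER
  Position 4: 'd' vs 'b' => DIFFER
Positions that differ: 5

5


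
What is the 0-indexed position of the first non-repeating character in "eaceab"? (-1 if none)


Input: eaceab
Character frequencies:
  'a': 2
  'b': 1
  'c': 1
  'e': 2
Scanning left to right for freq == 1:
  Position 0 ('e'): freq=2, skip
  Position 1 ('a'): freq=2, skip
  Position 2 ('c'): unique! => answer = 2

2


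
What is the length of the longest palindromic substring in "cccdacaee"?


Input: "cccdacaee"
Checking substrings for palindromes:
  [0:3] "ccc" (len 3) => palindrome
  [4:7] "aca" (len 3) => palindrome
  [0:2] "cc" (len 2) => palindrome
  [1:3] "cc" (len 2) => palindrome
  [7:9] "ee" (len 2) => palindrome
Longest palindromic substring: "ccc" with length 3

3


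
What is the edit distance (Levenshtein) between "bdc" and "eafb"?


Computing edit distance: "bdc" -> "eafb"
DP table:
           e    a    f    b
      0    1    2    3    4
  b   1    1    2    3    3
  d   2    2    2    3    4
  c   3    3    3    3    4
Edit distance = dp[3][4] = 4

4


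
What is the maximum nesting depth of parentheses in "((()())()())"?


Input: "((()())()())"
Tracking depth:
  Position 0 '(': depth becomes 1
  Position 1 '(': depth becomes 2
  Position 2 '(': depth becomes 3
  Position 3 ')': depth becomes 2
  Position 4 '(': depth becomes 3
  Position 5 ')': depth becomes 2
  Position 6 ')': depth becomes 1
  Position 7 '(': depth becomes 2
  Position 8 ')': depth becomes 1
  Position 9 '(': depth becomes 2
  Position 10 ')': depth becomes 1
  Position 11 ')': depth becomes 0
Maximum depth reached: 3

3


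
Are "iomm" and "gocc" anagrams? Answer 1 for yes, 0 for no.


Strings: "iomm", "gocc"
Sorted first:  immo
Sorted second: ccgo
Differ at position 0: 'i' vs 'c' => not anagrams

0


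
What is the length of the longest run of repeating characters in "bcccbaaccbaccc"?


Input: "bcccbaaccbaccc"
Scanning for longest run:
  Position 1 ('c'): new char, reset run to 1
  Position 2 ('c'): continues run of 'c', length=2
  Position 3 ('c'): continues run of 'c', length=3
  Position 4 ('b'): new char, reset run to 1
  Position 5 ('a'): new char, reset run to 1
  Position 6 ('a'): continues run of 'a', length=2
  Position 7 ('c'): new char, reset run to 1
  Position 8 ('c'): continues run of 'c', length=2
  Position 9 ('b'): new char, reset run to 1
  Position 10 ('a'): new char, reset run to 1
  Position 11 ('c'): new char, reset run to 1
  Position 12 ('c'): continues run of 'c', length=2
  Position 13 ('c'): continues run of 'c', length=3
Longest run: 'c' with length 3

3


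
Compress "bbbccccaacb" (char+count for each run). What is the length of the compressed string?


Input: bbbccccaacb
Runs:
  'b' x 3 => "b3"
  'c' x 4 => "c4"
  'a' x 2 => "a2"
  'c' x 1 => "c1"
  'b' x 1 => "b1"
Compressed: "b3c4a2c1b1"
Compressed length: 10

10


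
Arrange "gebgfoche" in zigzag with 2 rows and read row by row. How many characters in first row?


Zigzag "gebgfoche" into 2 rows:
Placing characters:
  'g' => row 0
  'e' => row 1
  'b' => row 0
  'g' => row 1
  'f' => row 0
  'o' => row 1
  'c' => row 0
  'h' => row 1
  'e' => row 0
Rows:
  Row 0: "gbfce"
  Row 1: "egoh"
First row length: 5

5


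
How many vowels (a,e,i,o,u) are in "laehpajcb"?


Input: laehpajcb
Checking each character:
  'l' at position 0: consonant
  'a' at position 1: vowel (running total: 1)
  'e' at position 2: vowel (running total: 2)
  'h' at position 3: consonant
  'p' at position 4: consonant
  'a' at position 5: vowel (running total: 3)
  'j' at position 6: consonant
  'c' at position 7: consonant
  'b' at position 8: consonant
Total vowels: 3

3


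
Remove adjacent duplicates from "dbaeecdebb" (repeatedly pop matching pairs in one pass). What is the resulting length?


Input: dbaeecdebb
Stack-based adjacent duplicate removal:
  Read 'd': push. Stack: d
  Read 'b': push. Stack: db
  Read 'a': push. Stack: dba
  Read 'e': push. Stack: dbae
  Read 'e': matches stack top 'e' => pop. Stack: dba
  Read 'c': push. Stack: dbac
  Read 'd': push. Stack: dbacd
  Read 'e': push. Stack: dbacde
  Read 'b': push. Stack: dbacdeb
  Read 'b': matches stack top 'b' => pop. Stack: dbacde
Final stack: "dbacde" (length 6)

6


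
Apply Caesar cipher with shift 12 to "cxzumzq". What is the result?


Caesar cipher: shift "cxzumzq" by 12
  'c' (pos 2) + 12 = pos 14 = 'o'
  'x' (pos 23) + 12 = pos 9 = 'j'
  'z' (pos 25) + 12 = pos 11 = 'l'
  'u' (pos 20) + 12 = pos 6 = 'g'
  'm' (pos 12) + 12 = pos 24 = 'y'
  'z' (pos 25) + 12 = pos 11 = 'l'
  'q' (pos 16) + 12 = pos 2 = 'c'
Result: ojlgylc

ojlgylc


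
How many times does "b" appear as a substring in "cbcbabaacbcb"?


Searching for "b" in "cbcbabaacbcb"
Scanning each position:
  Position 0: "c" => no
  Position 1: "b" => MATCH
  Position 2: "c" => no
  Position 3: "b" => MATCH
  Position 4: "a" => no
  Position 5: "b" => MATCH
  Position 6: "a" => no
  Position 7: "a" => no
  Position 8: "c" => no
  Position 9: "b" => MATCH
  Position 10: "c" => no
  Position 11: "b" => MATCH
Total occurrences: 5

5


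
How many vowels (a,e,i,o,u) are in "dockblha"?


Input: dockblha
Checking each character:
  'd' at position 0: consonant
  'o' at position 1: vowel (running total: 1)
  'c' at position 2: consonant
  'k' at position 3: consonant
  'b' at position 4: consonant
  'l' at position 5: consonant
  'h' at position 6: consonant
  'a' at position 7: vowel (running total: 2)
Total vowels: 2

2


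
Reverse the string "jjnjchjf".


Input: jjnjchjf
Reading characters right to left:
  Position 7: 'f'
  Position 6: 'j'
  Position 5: 'h'
  Position 4: 'c'
  Position 3: 'j'
  Position 2: 'n'
  Position 1: 'j'
  Position 0: 'j'
Reversed: fjhcjnjj

fjhcjnjj


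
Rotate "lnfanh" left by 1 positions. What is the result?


Input: "lnfanh", rotate left by 1
First 1 characters: "l"
Remaining characters: "nfanh"
Concatenate remaining + first: "nfanh" + "l" = "nfanhl"

nfanhl


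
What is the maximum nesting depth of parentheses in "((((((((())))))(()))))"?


Input: "((((((((())))))(()))))"
Tracking depth:
  Position 0 '(': depth becomes 1
  Position 1 '(': depth becomes 2
  Position 2 '(': depth becomes 3
  Position 3 '(': depth becomes 4
  Position 4 '(': depth becomes 5
  Position 5 '(': depth becomes 6
  Position 6 '(': depth becomes 7
  Position 7 '(': depth becomes 8
  Position 8 '(': depth becomes 9
  Position 9 ')': depth becomes 8
  Position 10 ')': depth becomes 7
  Position 11 ')': depth becomes 6
  Position 12 ')': depth becomes 5
  Position 13 ')': depth becomes 4
  Position 14 ')': depth becomes 3
  Position 15 '(': depth becomes 4
  Position 16 '(': depth becomes 5
  Position 17 ')': depth becomes 4
  Position 18 ')': depth becomes 3
  Position 19 ')': depth becomes 2
  Position 20 ')': depth becomes 1
  Position 21 ')': depth becomes 0
Maximum depth reached: 9

9


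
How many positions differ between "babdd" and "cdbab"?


Comparing "babdd" and "cdbab" position by position:
  Position 0: 'b' vs 'c' => DIFFER
  Position 1: 'a' vs 'd' => DIFFER
  Position 2: 'b' vs 'b' => same
  Position 3: 'd' vs 'a' => DIFFER
  Position 4: 'd' vs 'b' => DIFFER
Positions that differ: 4

4


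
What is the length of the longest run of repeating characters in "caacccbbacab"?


Input: "caacccbbacab"
Scanning for longest run:
  Position 1 ('a'): new char, reset run to 1
  Position 2 ('a'): continues run of 'a', length=2
  Position 3 ('c'): new char, reset run to 1
  Position 4 ('c'): continues run of 'c', length=2
  Position 5 ('c'): continues run of 'c', length=3
  Position 6 ('b'): new char, reset run to 1
  Position 7 ('b'): continues run of 'b', length=2
  Position 8 ('a'): new char, reset run to 1
  Position 9 ('c'): new char, reset run to 1
  Position 10 ('a'): new char, reset run to 1
  Position 11 ('b'): new char, reset run to 1
Longest run: 'c' with length 3

3


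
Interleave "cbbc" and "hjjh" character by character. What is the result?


Interleaving "cbbc" and "hjjh":
  Position 0: 'c' from first, 'h' from second => "ch"
  Position 1: 'b' from first, 'j' from second => "bj"
  Position 2: 'b' from first, 'j' from second => "bj"
  Position 3: 'c' from first, 'h' from second => "ch"
Result: chbjbjch

chbjbjch


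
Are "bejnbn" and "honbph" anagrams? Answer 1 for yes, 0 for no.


Strings: "bejnbn", "honbph"
Sorted first:  bbejnn
Sorted second: bhhnop
Differ at position 1: 'b' vs 'h' => not anagrams

0


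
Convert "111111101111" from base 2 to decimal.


Input: "111111101111" in base 2
Positional expansion:
  Digit '1' (value 1) x 2^11 = 2048
  Digit '1' (value 1) x 2^10 = 1024
  Digit '1' (value 1) x 2^9 = 512
  Digit '1' (value 1) x 2^8 = 256
  Digit '1' (value 1) x 2^7 = 128
  Digit '1' (value 1) x 2^6 = 64
  Digit '1' (value 1) x 2^5 = 32
  Digit '0' (value 0) x 2^4 = 0
  Digit '1' (value 1) x 2^3 = 8
  Digit '1' (value 1) x 2^2 = 4
  Digit '1' (value 1) x 2^1 = 2
  Digit '1' (value 1) x 2^0 = 1
Sum = 4079

4079


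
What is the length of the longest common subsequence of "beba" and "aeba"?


LCS of "beba" and "aeba"
DP table:
           a    e    b    a
      0    0    0    0    0
  b   0    0    0    1    1
  e   0    0    1    1    1
  b   0    0    1    2    2
  a   0    1    1    2    3
LCS length = dp[4][4] = 3

3


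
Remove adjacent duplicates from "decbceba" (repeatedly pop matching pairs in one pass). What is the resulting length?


Input: decbceba
Stack-based adjacent duplicate removal:
  Read 'd': push. Stack: d
  Read 'e': push. Stack: de
  Read 'c': push. Stack: dec
  Read 'b': push. Stack: decb
  Read 'c': push. Stack: decbc
  Read 'e': push. Stack: decbce
  Read 'b': push. Stack: decbceb
  Read 'a': push. Stack: decbceba
Final stack: "decbceba" (length 8)

8


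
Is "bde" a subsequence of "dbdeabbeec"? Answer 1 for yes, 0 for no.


Check if "bde" is a subsequence of "dbdeabbeec"
Greedy scan:
  Position 0 ('d'): no match needed
  Position 1 ('b'): matches sub[0] = 'b'
  Position 2 ('d'): matches sub[1] = 'd'
  Position 3 ('e'): matches sub[2] = 'e'
  Position 4 ('a'): no match needed
  Position 5 ('b'): no match needed
  Position 6 ('b'): no match needed
  Position 7 ('e'): no match needed
  Position 8 ('e'): no match needed
  Position 9 ('c'): no match needed
All 3 characters matched => is a subsequence

1


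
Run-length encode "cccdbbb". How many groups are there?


Input: cccdbbb
Scanning for consecutive runs:
  Group 1: 'c' x 3 (positions 0-2)
  Group 2: 'd' x 1 (positions 3-3)
  Group 3: 'b' x 3 (positions 4-6)
Total groups: 3

3


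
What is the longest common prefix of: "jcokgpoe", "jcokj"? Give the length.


Words: jcokgpoe, jcokj
  Position 0: all 'j' => match
  Position 1: all 'c' => match
  Position 2: all 'o' => match
  Position 3: all 'k' => match
  Position 4: ('g', 'j') => mismatch, stop
LCP = "jcok" (length 4)

4


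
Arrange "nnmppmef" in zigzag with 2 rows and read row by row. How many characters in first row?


Zigzag "nnmppmef" into 2 rows:
Placing characters:
  'n' => row 0
  'n' => row 1
  'm' => row 0
  'p' => row 1
  'p' => row 0
  'm' => row 1
  'e' => row 0
  'f' => row 1
Rows:
  Row 0: "nmpe"
  Row 1: "npmf"
First row length: 4

4


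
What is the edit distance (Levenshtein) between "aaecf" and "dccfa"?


Computing edit distance: "aaecf" -> "dccfa"
DP table:
           d    c    c    f    a
      0    1    2    3    4    5
  a   1    1    2    3    4    4
  a   2    2    2    3    4    4
  e   3    3    3    3    4    5
  c   4    4    3    3    4    5
  f   5    5    4    4    3    4
Edit distance = dp[5][5] = 4

4


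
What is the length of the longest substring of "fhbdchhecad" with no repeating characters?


Input: "fhbdchhecad"
Sliding window (track last position of each char):
  Position 0 ('f'): window [0,0] length 1 -- new best
  Position 1 ('h'): window [0,1] length 2 -- new best
  Position 2 ('b'): window [0,2] length 3 -- new best
  Position 3 ('d'): window [0,3] length 4 -- new best
  Position 4 ('c'): window [0,4] length 5 -- new best
  Position 5 ('h'): repeat (last at 1), move window start to 2
  Position 5 ('h'): window [2,5] length 4
  Position 6 ('h'): repeat (last at 5), move window start to 6
  Position 6 ('h'): window [6,6] length 1
  Position 7 ('e'): window [6,7] length 2
  Position 8 ('c'): window [6,8] length 3
  Position 9 ('a'): window [6,9] length 4
  Position 10 ('d'): window [6,10] length 5
Longest substring with no repeats: "fhbdc" with length 5

5


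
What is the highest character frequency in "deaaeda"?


Input: deaaeda
Character counts:
  'a': 3
  'd': 2
  'e': 2
Maximum frequency: 3

3


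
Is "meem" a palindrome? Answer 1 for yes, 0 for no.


Input: meem
Reversed: meem
  Compare pos 0 ('m') with pos 3 ('m'): match
  Compare pos 1 ('e') with pos 2 ('e'): match
Result: palindrome

1


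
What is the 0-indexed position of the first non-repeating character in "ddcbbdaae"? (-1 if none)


Input: ddcbbdaae
Character frequencies:
  'a': 2
  'b': 2
  'c': 1
  'd': 3
  'e': 1
Scanning left to right for freq == 1:
  Position 0 ('d'): freq=3, skip
  Position 1 ('d'): freq=3, skip
  Position 2 ('c'): unique! => answer = 2

2


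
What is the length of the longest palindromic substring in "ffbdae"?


Input: "ffbdae"
Checking substrings for palindromes:
  [0:2] "ff" (len 2) => palindrome
Longest palindromic substring: "ff" with length 2

2


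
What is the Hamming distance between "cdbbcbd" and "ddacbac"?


Comparing "cdbbcbd" and "ddacbac" position by position:
  Position 0: 'c' vs 'd' => differ
  Position 1: 'd' vs 'd' => same
  Position 2: 'b' vs 'a' => differ
  Position 3: 'b' vs 'c' => differ
  Position 4: 'c' vs 'b' => differ
  Position 5: 'b' vs 'a' => differ
  Position 6: 'd' vs 'c' => differ
Total differences (Hamming distance): 6

6


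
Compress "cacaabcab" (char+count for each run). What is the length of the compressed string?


Input: cacaabcab
Runs:
  'c' x 1 => "c1"
  'a' x 1 => "a1"
  'c' x 1 => "c1"
  'a' x 2 => "a2"
  'b' x 1 => "b1"
  'c' x 1 => "c1"
  'a' x 1 => "a1"
  'b' x 1 => "b1"
Compressed: "c1a1c1a2b1c1a1b1"
Compressed length: 16

16


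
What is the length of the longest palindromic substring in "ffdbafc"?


Input: "ffdbafc"
Checking substrings for palindromes:
  [0:2] "ff" (len 2) => palindrome
Longest palindromic substring: "ff" with length 2

2


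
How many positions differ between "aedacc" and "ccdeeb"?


Comparing "aedacc" and "ccdeeb" position by position:
  Position 0: 'a' vs 'c' => DIFFER
  Position 1: 'e' vs 'c' => DIFFER
  Position 2: 'd' vs 'd' => same
  Position 3: 'a' vs 'e' => DIFFER
  Position 4: 'c' vs 'e' => DIFFER
  Position 5: 'c' vs 'b' => DIFFER
Positions that differ: 5

5


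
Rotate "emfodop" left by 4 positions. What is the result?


Input: "emfodop", rotate left by 4
First 4 characters: "emfo"
Remaining characters: "dop"
Concatenate remaining + first: "dop" + "emfo" = "dopemfo"

dopemfo


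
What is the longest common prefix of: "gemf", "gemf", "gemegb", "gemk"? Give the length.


Words: gemf, gemf, gemegb, gemk
  Position 0: all 'g' => match
  Position 1: all 'e' => match
  Position 2: all 'm' => match
  Position 3: ('f', 'f', 'e', 'k') => mismatch, stop
LCP = "gem" (length 3)

3


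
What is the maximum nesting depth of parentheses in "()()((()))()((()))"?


Input: "()()((()))()((()))"
Tracking depth:
  Position 0 '(': depth becomes 1
  Position 1 ')': depth becomes 0
  Position 2 '(': depth becomes 1
  Position 3 ')': depth becomes 0
  Position 4 '(': depth becomes 1
  Position 5 '(': depth becomes 2
  Position 6 '(': depth becomes 3
  Position 7 ')': depth becomes 2
  Position 8 ')': depth becomes 1
  Position 9 ')': depth becomes 0
  Position 10 '(': depth becomes 1
  Position 11 ')': depth becomes 0
  Position 12 '(': depth becomes 1
  Position 13 '(': depth becomes 2
  Position 14 '(': depth becomes 3
  Position 15 ')': depth becomes 2
  Position 16 ')': depth becomes 1
  Position 17 ')': depth becomes 0
Maximum depth reached: 3

3


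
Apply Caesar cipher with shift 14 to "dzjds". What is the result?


Caesar cipher: shift "dzjds" by 14
  'd' (pos 3) + 14 = pos 17 = 'r'
  'z' (pos 25) + 14 = pos 13 = 'n'
  'j' (pos 9) + 14 = pos 23 = 'x'
  'd' (pos 3) + 14 = pos 17 = 'r'
  's' (pos 18) + 14 = pos 6 = 'g'
Result: rnxrg

rnxrg


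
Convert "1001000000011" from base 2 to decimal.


Input: "1001000000011" in base 2
Positional expansion:
  Digit '1' (value 1) x 2^12 = 4096
  Digit '0' (value 0) x 2^11 = 0
  Digit '0' (value 0) x 2^10 = 0
  Digit '1' (value 1) x 2^9 = 512
  Digit '0' (value 0) x 2^8 = 0
  Digit '0' (value 0) x 2^7 = 0
  Digit '0' (value 0) x 2^6 = 0
  Digit '0' (value 0) x 2^5 = 0
  Digit '0' (value 0) x 2^4 = 0
  Digit '0' (value 0) x 2^3 = 0
  Digit '0' (value 0) x 2^2 = 0
  Digit '1' (value 1) x 2^1 = 2
  Digit '1' (value 1) x 2^0 = 1
Sum = 4611

4611


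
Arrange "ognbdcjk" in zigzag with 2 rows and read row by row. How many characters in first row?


Zigzag "ognbdcjk" into 2 rows:
Placing characters:
  'o' => row 0
  'g' => row 1
  'n' => row 0
  'b' => row 1
  'd' => row 0
  'c' => row 1
  'j' => row 0
  'k' => row 1
Rows:
  Row 0: "ondj"
  Row 1: "gbck"
First row length: 4

4


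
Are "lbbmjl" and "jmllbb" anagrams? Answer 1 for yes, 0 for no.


Strings: "lbbmjl", "jmllbb"
Sorted first:  bbjllm
Sorted second: bbjllm
Sorted forms match => anagrams

1


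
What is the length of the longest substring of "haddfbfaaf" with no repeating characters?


Input: "haddfbfaaf"
Sliding window (track last position of each char):
  Position 0 ('h'): window [0,0] length 1 -- new best
  Position 1 ('a'): window [0,1] length 2 -- new best
  Position 2 ('d'): window [0,2] length 3 -- new best
  Position 3 ('d'): repeat (last at 2), move window start to 3
  Position 3 ('d'): window [3,3] length 1
  Position 4 ('f'): window [3,4] length 2
  Position 5 ('b'): window [3,5] length 3
  Position 6 ('f'): repeat (last at 4), move window start to 5
  Position 6 ('f'): window [5,6] length 2
  Position 7 ('a'): window [5,7] length 3
  Position 8 ('a'): repeat (last at 7), move window start to 8
  Position 8 ('a'): window [8,8] length 1
  Position 9 ('f'): window [8,9] length 2
Longest substring with no repeats: "had" with length 3

3


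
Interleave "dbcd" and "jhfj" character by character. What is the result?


Interleaving "dbcd" and "jhfj":
  Position 0: 'd' from first, 'j' from second => "dj"
  Position 1: 'b' from first, 'h' from second => "bh"
  Position 2: 'c' from first, 'f' from second => "cf"
  Position 3: 'd' from first, 'j' from second => "dj"
Result: djbhcfdj

djbhcfdj


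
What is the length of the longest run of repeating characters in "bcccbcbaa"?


Input: "bcccbcbaa"
Scanning for longest run:
  Position 1 ('c'): new char, reset run to 1
  Position 2 ('c'): continues run of 'c', length=2
  Position 3 ('c'): continues run of 'c', length=3
  Position 4 ('b'): new char, reset run to 1
  Position 5 ('c'): new char, reset run to 1
  Position 6 ('b'): new char, reset run to 1
  Position 7 ('a'): new char, reset run to 1
  Position 8 ('a'): continues run of 'a', length=2
Longest run: 'c' with length 3

3


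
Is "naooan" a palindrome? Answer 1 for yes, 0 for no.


Input: naooan
Reversed: naooan
  Compare pos 0 ('n') with pos 5 ('n'): match
  Compare pos 1 ('a') with pos 4 ('a'): match
  Compare pos 2 ('o') with pos 3 ('o'): match
Result: palindrome

1


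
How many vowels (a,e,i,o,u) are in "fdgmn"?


Input: fdgmn
Checking each character:
  'f' at position 0: consonant
  'd' at position 1: consonant
  'g' at position 2: consonant
  'm' at position 3: consonant
  'n' at position 4: consonant
Total vowels: 0

0


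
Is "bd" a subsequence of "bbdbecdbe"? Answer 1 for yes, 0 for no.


Check if "bd" is a subsequence of "bbdbecdbe"
Greedy scan:
  Position 0 ('b'): matches sub[0] = 'b'
  Position 1 ('b'): no match needed
  Position 2 ('d'): matches sub[1] = 'd'
  Position 3 ('b'): no match needed
  Position 4 ('e'): no match needed
  Position 5 ('c'): no match needed
  Position 6 ('d'): no match needed
  Position 7 ('b'): no match needed
  Position 8 ('e'): no match needed
All 2 characters matched => is a subsequence

1


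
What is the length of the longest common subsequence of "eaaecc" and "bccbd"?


LCS of "eaaecc" and "bccbd"
DP table:
           b    c    c    b    d
      0    0    0    0    0    0
  e   0    0    0    0    0    0
  a   0    0    0    0    0    0
  a   0    0    0    0    0    0
  e   0    0    0    0    0    0
  c   0    0    1    1    1    1
  c   0    0    1    2    2    2
LCS length = dp[6][5] = 2

2


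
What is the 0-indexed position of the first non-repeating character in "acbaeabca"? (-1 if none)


Input: acbaeabca
Character frequencies:
  'a': 4
  'b': 2
  'c': 2
  'e': 1
Scanning left to right for freq == 1:
  Position 0 ('a'): freq=4, skip
  Position 1 ('c'): freq=2, skip
  Position 2 ('b'): freq=2, skip
  Position 3 ('a'): freq=4, skip
  Position 4 ('e'): unique! => answer = 4

4


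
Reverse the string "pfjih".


Input: pfjih
Reading characters right to left:
  Position 4: 'h'
  Position 3: 'i'
  Position 2: 'j'
  Position 1: 'f'
  Position 0: 'p'
Reversed: hijfp

hijfp


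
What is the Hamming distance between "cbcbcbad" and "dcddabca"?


Comparing "cbcbcbad" and "dcddabca" position by position:
  Position 0: 'c' vs 'd' => differ
  Position 1: 'b' vs 'c' => differ
  Position 2: 'c' vs 'd' => differ
  Position 3: 'b' vs 'd' => differ
  Position 4: 'c' vs 'a' => differ
  Position 5: 'b' vs 'b' => same
  Position 6: 'a' vs 'c' => differ
  Position 7: 'd' vs 'a' => differ
Total differences (Hamming distance): 7

7


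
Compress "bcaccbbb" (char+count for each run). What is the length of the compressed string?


Input: bcaccbbb
Runs:
  'b' x 1 => "b1"
  'c' x 1 => "c1"
  'a' x 1 => "a1"
  'c' x 2 => "c2"
  'b' x 3 => "b3"
Compressed: "b1c1a1c2b3"
Compressed length: 10

10


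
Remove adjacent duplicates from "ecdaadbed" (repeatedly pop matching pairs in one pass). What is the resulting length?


Input: ecdaadbed
Stack-based adjacent duplicate removal:
  Read 'e': push. Stack: e
  Read 'c': push. Stack: ec
  Read 'd': push. Stack: ecd
  Read 'a': push. Stack: ecda
  Read 'a': matches stack top 'a' => pop. Stack: ecd
  Read 'd': matches stack top 'd' => pop. Stack: ec
  Read 'b': push. Stack: ecb
  Read 'e': push. Stack: ecbe
  Read 'd': push. Stack: ecbed
Final stack: "ecbed" (length 5)

5


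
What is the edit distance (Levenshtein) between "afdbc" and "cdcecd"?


Computing edit distance: "afdbc" -> "cdcecd"
DP table:
           c    d    c    e    c    d
      0    1    2    3    4    5    6
  a   1    1    2    3    4    5    6
  f   2    2    2    3    4    5    6
  d   3    3    2    3    4    5    5
  b   4    4    3    3    4    5    6
  c   5    4    4    3    4    4    5
Edit distance = dp[5][6] = 5

5


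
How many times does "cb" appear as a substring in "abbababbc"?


Searching for "cb" in "abbababbc"
Scanning each position:
  Position 0: "ab" => no
  Position 1: "bb" => no
  Position 2: "ba" => no
  Position 3: "ab" => no
  Position 4: "ba" => no
  Position 5: "ab" => no
  Position 6: "bb" => no
  Position 7: "bc" => no
Total occurrences: 0

0


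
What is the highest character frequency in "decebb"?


Input: decebb
Character counts:
  'b': 2
  'c': 1
  'd': 1
  'e': 2
Maximum frequency: 2

2


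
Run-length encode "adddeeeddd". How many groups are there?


Input: adddeeeddd
Scanning for consecutive runs:
  Group 1: 'a' x 1 (positions 0-0)
  Group 2: 'd' x 3 (positions 1-3)
  Group 3: 'e' x 3 (positions 4-6)
  Group 4: 'd' x 3 (positions 7-9)
Total groups: 4

4


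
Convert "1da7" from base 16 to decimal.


Input: "1da7" in base 16
Positional expansion:
  Digit '1' (value 1) x 16^3 = 4096
  Digit 'd' (value 13) x 16^2 = 3328
  Digit 'a' (value 10) x 16^1 = 160
  Digit '7' (value 7) x 16^0 = 7
Sum = 7591

7591


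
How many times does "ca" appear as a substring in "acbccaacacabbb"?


Searching for "ca" in "acbccaacacabbb"
Scanning each position:
  Position 0: "ac" => no
  Position 1: "cb" => no
  Position 2: "bc" => no
  Position 3: "cc" => no
  Position 4: "ca" => MATCH
  Position 5: "aa" => no
  Position 6: "ac" => no
  Position 7: "ca" => MATCH
  Position 8: "ac" => no
  Position 9: "ca" => MATCH
  Position 10: "ab" => no
  Position 11: "bb" => no
  Position 12: "bb" => no
Total occurrences: 3

3


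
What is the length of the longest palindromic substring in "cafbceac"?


Input: "cafbceac"
Checking substrings for palindromes:
  No multi-char palindromic substrings found
Longest palindromic substring: "c" with length 1

1


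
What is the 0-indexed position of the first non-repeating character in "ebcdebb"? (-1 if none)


Input: ebcdebb
Character frequencies:
  'b': 3
  'c': 1
  'd': 1
  'e': 2
Scanning left to right for freq == 1:
  Position 0 ('e'): freq=2, skip
  Position 1 ('b'): freq=3, skip
  Position 2 ('c'): unique! => answer = 2

2


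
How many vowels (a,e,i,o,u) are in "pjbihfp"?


Input: pjbihfp
Checking each character:
  'p' at position 0: consonant
  'j' at position 1: consonant
  'b' at position 2: consonant
  'i' at position 3: vowel (running total: 1)
  'h' at position 4: consonant
  'f' at position 5: consonant
  'p' at position 6: consonant
Total vowels: 1

1


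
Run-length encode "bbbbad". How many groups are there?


Input: bbbbad
Scanning for consecutive runs:
  Group 1: 'b' x 4 (positions 0-3)
  Group 2: 'a' x 1 (positions 4-4)
  Group 3: 'd' x 1 (positions 5-5)
Total groups: 3

3


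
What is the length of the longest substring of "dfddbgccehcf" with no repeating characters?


Input: "dfddbgccehcf"
Sliding window (track last position of each char):
  Position 0 ('d'): window [0,0] length 1 -- new best
  Position 1 ('f'): window [0,1] length 2 -- new best
  Position 2 ('d'): repeat (last at 0), move window start to 1
  Position 2 ('d'): window [1,2] length 2
  Position 3 ('d'): repeat (last at 2), move window start to 3
  Position 3 ('d'): window [3,3] length 1
  Position 4 ('b'): window [3,4] length 2
  Position 5 ('g'): window [3,5] length 3 -- new best
  Position 6 ('c'): window [3,6] length 4 -- new best
  Position 7 ('c'): repeat (last at 6), move window start to 7
  Position 7 ('c'): window [7,7] length 1
  Position 8 ('e'): window [7,8] length 2
  Position 9 ('h'): window [7,9] length 3
  Position 10 ('c'): repeat (last at 7), move window start to 8
  Position 10 ('c'): window [8,10] length 3
  Position 11 ('f'): window [8,11] length 4
Longest substring with no repeats: "dbgc" with length 4

4


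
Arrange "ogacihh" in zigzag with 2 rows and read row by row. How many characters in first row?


Zigzag "ogacihh" into 2 rows:
Placing characters:
  'o' => row 0
  'g' => row 1
  'a' => row 0
  'c' => row 1
  'i' => row 0
  'h' => row 1
  'h' => row 0
Rows:
  Row 0: "oaih"
  Row 1: "gch"
First row length: 4

4


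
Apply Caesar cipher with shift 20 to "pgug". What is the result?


Caesar cipher: shift "pgug" by 20
  'p' (pos 15) + 20 = pos 9 = 'j'
  'g' (pos 6) + 20 = pos 0 = 'a'
  'u' (pos 20) + 20 = pos 14 = 'o'
  'g' (pos 6) + 20 = pos 0 = 'a'
Result: jaoa

jaoa


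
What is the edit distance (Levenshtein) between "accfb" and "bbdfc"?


Computing edit distance: "accfb" -> "bbdfc"
DP table:
           b    b    d    f    c
      0    1    2    3    4    5
  a   1    1    2    3    4    5
  c   2    2    2    3    4    4
  c   3    3    3    3    4    4
  f   4    4    4    4    3    4
  b   5    4    4    5    4    4
Edit distance = dp[5][5] = 4

4


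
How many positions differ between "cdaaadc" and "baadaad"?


Comparing "cdaaadc" and "baadaad" position by position:
  Position 0: 'c' vs 'b' => DIFFER
  Position 1: 'd' vs 'a' => DIFFER
  Position 2: 'a' vs 'a' => same
  Position 3: 'a' vs 'd' => DIFFER
  Position 4: 'a' vs 'a' => same
  Position 5: 'd' vs 'a' => DIFFER
  Position 6: 'c' vs 'd' => DIFFER
Positions that differ: 5

5


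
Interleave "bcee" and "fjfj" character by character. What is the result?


Interleaving "bcee" and "fjfj":
  Position 0: 'b' from first, 'f' from second => "bf"
  Position 1: 'c' from first, 'j' from second => "cj"
  Position 2: 'e' from first, 'f' from second => "ef"
  Position 3: 'e' from first, 'j' from second => "ej"
Result: bfcjefej

bfcjefej


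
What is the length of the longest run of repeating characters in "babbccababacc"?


Input: "babbccababacc"
Scanning for longest run:
  Position 1 ('a'): new char, reset run to 1
  Position 2 ('b'): new char, reset run to 1
  Position 3 ('b'): continues run of 'b', length=2
  Position 4 ('c'): new char, reset run to 1
  Position 5 ('c'): continues run of 'c', length=2
  Position 6 ('a'): new char, reset run to 1
  Position 7 ('b'): new char, reset run to 1
  Position 8 ('a'): new char, reset run to 1
  Position 9 ('b'): new char, reset run to 1
  Position 10 ('a'): new char, reset run to 1
  Position 11 ('c'): new char, reset run to 1
  Position 12 ('c'): continues run of 'c', length=2
Longest run: 'b' with length 2

2


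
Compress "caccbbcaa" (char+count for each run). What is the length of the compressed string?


Input: caccbbcaa
Runs:
  'c' x 1 => "c1"
  'a' x 1 => "a1"
  'c' x 2 => "c2"
  'b' x 2 => "b2"
  'c' x 1 => "c1"
  'a' x 2 => "a2"
Compressed: "c1a1c2b2c1a2"
Compressed length: 12

12


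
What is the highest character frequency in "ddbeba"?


Input: ddbeba
Character counts:
  'a': 1
  'b': 2
  'd': 2
  'e': 1
Maximum frequency: 2

2


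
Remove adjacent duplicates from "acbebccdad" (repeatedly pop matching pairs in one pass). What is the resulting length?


Input: acbebccdad
Stack-based adjacent duplicate removal:
  Read 'a': push. Stack: a
  Read 'c': push. Stack: ac
  Read 'b': push. Stack: acb
  Read 'e': push. Stack: acbe
  Read 'b': push. Stack: acbeb
  Read 'c': push. Stack: acbebc
  Read 'c': matches stack top 'c' => pop. Stack: acbeb
  Read 'd': push. Stack: acbebd
  Read 'a': push. Stack: acbebda
  Read 'd': push. Stack: acbebdad
Final stack: "acbebdad" (length 8)

8


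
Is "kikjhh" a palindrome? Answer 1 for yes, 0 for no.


Input: kikjhh
Reversed: hhjkik
  Compare pos 0 ('k') with pos 5 ('h'): MISMATCH
  Compare pos 1 ('i') with pos 4 ('h'): MISMATCH
  Compare pos 2 ('k') with pos 3 ('j'): MISMATCH
Result: not a palindrome

0


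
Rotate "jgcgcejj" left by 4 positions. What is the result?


Input: "jgcgcejj", rotate left by 4
First 4 characters: "jgcg"
Remaining characters: "cejj"
Concatenate remaining + first: "cejj" + "jgcg" = "cejjjgcg"

cejjjgcg


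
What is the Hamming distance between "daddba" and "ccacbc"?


Comparing "daddba" and "ccacbc" position by position:
  Position 0: 'd' vs 'c' => differ
  Position 1: 'a' vs 'c' => differ
  Position 2: 'd' vs 'a' => differ
  Position 3: 'd' vs 'c' => differ
  Position 4: 'b' vs 'b' => same
  Position 5: 'a' vs 'c' => differ
Total differences (Hamming distance): 5

5


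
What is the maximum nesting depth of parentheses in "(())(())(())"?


Input: "(())(())(())"
Tracking depth:
  Position 0 '(': depth becomes 1
  Position 1 '(': depth becomes 2
  Position 2 ')': depth becomes 1
  Position 3 ')': depth becomes 0
  Position 4 '(': depth becomes 1
  Position 5 '(': depth becomes 2
  Position 6 ')': depth becomes 1
  Position 7 ')': depth becomes 0
  Position 8 '(': depth becomes 1
  Position 9 '(': depth becomes 2
  Position 10 ')': depth becomes 1
  Position 11 ')': depth becomes 0
Maximum depth reached: 2

2


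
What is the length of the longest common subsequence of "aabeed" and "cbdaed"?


LCS of "aabeed" and "cbdaed"
DP table:
           c    b    d    a    e    d
      0    0    0    0    0    0    0
  a   0    0    0    0    1    1    1
  a   0    0    0    0    1    1    1
  b   0    0    1    1    1    1    1
  e   0    0    1    1    1    2    2
  e   0    0    1    1    1    2    2
  d   0    0    1    2    2    2    3
LCS length = dp[6][6] = 3

3


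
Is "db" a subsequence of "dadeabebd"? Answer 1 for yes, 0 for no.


Check if "db" is a subsequence of "dadeabebd"
Greedy scan:
  Position 0 ('d'): matches sub[0] = 'd'
  Position 1 ('a'): no match needed
  Position 2 ('d'): no match needed
  Position 3 ('e'): no match needed
  Position 4 ('a'): no match needed
  Position 5 ('b'): matches sub[1] = 'b'
  Position 6 ('e'): no match needed
  Position 7 ('b'): no match needed
  Position 8 ('d'): no match needed
All 2 characters matched => is a subsequence

1


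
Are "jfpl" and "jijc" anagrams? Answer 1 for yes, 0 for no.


Strings: "jfpl", "jijc"
Sorted first:  fjlp
Sorted second: cijj
Differ at position 0: 'f' vs 'c' => not anagrams

0


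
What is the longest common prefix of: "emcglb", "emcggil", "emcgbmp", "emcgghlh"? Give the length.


Words: emcglb, emcggil, emcgbmp, emcgghlh
  Position 0: all 'e' => match
  Position 1: all 'm' => match
  Position 2: all 'c' => match
  Position 3: all 'g' => match
  Position 4: ('l', 'g', 'b', 'g') => mismatch, stop
LCP = "emcg" (length 4)

4


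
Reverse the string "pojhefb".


Input: pojhefb
Reading characters right to left:
  Position 6: 'b'
  Position 5: 'f'
  Position 4: 'e'
  Position 3: 'h'
  Position 2: 'j'
  Position 1: 'o'
  Position 0: 'p'
Reversed: bfehjop

bfehjop


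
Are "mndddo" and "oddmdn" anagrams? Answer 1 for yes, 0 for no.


Strings: "mndddo", "oddmdn"
Sorted first:  dddmno
Sorted second: dddmno
Sorted forms match => anagrams

1


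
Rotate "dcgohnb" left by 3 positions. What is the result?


Input: "dcgohnb", rotate left by 3
First 3 characters: "dcg"
Remaining characters: "ohnb"
Concatenate remaining + first: "ohnb" + "dcg" = "ohnbdcg"

ohnbdcg


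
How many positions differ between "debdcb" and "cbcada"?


Comparing "debdcb" and "cbcada" position by position:
  Position 0: 'd' vs 'c' => DIFFER
  Position 1: 'e' vs 'b' => DIFFER
  Position 2: 'b' vs 'c' => DIFFER
  Position 3: 'd' vs 'a' => DIFFER
  Position 4: 'c' vs 'd' => DIFFER
  Position 5: 'b' vs 'a' => DIFFER
Positions that differ: 6

6


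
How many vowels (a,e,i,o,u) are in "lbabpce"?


Input: lbabpce
Checking each character:
  'l' at position 0: consonant
  'b' at position 1: consonant
  'a' at position 2: vowel (running total: 1)
  'b' at position 3: consonant
  'p' at position 4: consonant
  'c' at position 5: consonant
  'e' at position 6: vowel (running total: 2)
Total vowels: 2

2


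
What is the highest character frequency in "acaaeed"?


Input: acaaeed
Character counts:
  'a': 3
  'c': 1
  'd': 1
  'e': 2
Maximum frequency: 3

3


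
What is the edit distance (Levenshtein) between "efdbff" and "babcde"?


Computing edit distance: "efdbff" -> "babcde"
DP table:
           b    a    b    c    d    e
      0    1    2    3    4    5    6
  e   1    1    2    3    4    5    5
  f   2    2    2    3    4    5    6
  d   3    3    3    3    4    4    5
  b   4    3    4    3    4    5    5
  f   5    4    4    4    4    5    6
  f   6    5    5    5    5    5    6
Edit distance = dp[6][6] = 6

6


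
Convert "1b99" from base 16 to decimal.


Input: "1b99" in base 16
Positional expansion:
  Digit '1' (value 1) x 16^3 = 4096
  Digit 'b' (value 11) x 16^2 = 2816
  Digit '9' (value 9) x 16^1 = 144
  Digit '9' (value 9) x 16^0 = 9
Sum = 7065

7065


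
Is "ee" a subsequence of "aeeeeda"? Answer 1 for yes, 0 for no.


Check if "ee" is a subsequence of "aeeeeda"
Greedy scan:
  Position 0 ('a'): no match needed
  Position 1 ('e'): matches sub[0] = 'e'
  Position 2 ('e'): matches sub[1] = 'e'
  Position 3 ('e'): no match needed
  Position 4 ('e'): no match needed
  Position 5 ('d'): no match needed
  Position 6 ('a'): no match needed
All 2 characters matched => is a subsequence

1


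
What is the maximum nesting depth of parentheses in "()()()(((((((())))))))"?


Input: "()()()(((((((())))))))"
Tracking depth:
  Position 0 '(': depth becomes 1
  Position 1 ')': depth becomes 0
  Position 2 '(': depth becomes 1
  Position 3 ')': depth becomes 0
  Position 4 '(': depth becomes 1
  Position 5 ')': depth becomes 0
  Position 6 '(': depth becomes 1
  Position 7 '(': depth becomes 2
  Position 8 '(': depth becomes 3
  Position 9 '(': depth becomes 4
  Position 10 '(': depth becomes 5
  Position 11 '(': depth becomes 6
  Position 12 '(': depth becomes 7
  Position 13 '(': depth becomes 8
  Position 14 ')': depth becomes 7
  Position 15 ')': depth becomes 6
  Position 16 ')': depth becomes 5
  Position 17 ')': depth becomes 4
  Position 18 ')': depth becomes 3
  Position 19 ')': depth becomes 2
  Position 20 ')': depth becomes 1
  Position 21 ')': depth becomes 0
Maximum depth reached: 8

8


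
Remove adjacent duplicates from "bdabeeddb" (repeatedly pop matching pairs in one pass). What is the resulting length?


Input: bdabeeddb
Stack-based adjacent duplicate removal:
  Read 'b': push. Stack: b
  Read 'd': push. Stack: bd
  Read 'a': push. Stack: bda
  Read 'b': push. Stack: bdab
  Read 'e': push. Stack: bdabe
  Read 'e': matches stack top 'e' => pop. Stack: bdab
  Read 'd': push. Stack: bdabd
  Read 'd': matches stack top 'd' => pop. Stack: bdab
  Read 'b': matches stack top 'b' => pop. Stack: bda
Final stack: "bda" (length 3)

3


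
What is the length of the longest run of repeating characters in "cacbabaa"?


Input: "cacbabaa"
Scanning for longest run:
  Position 1 ('a'): new char, reset run to 1
  Position 2 ('c'): new char, reset run to 1
  Position 3 ('b'): new char, reset run to 1
  Position 4 ('a'): new char, reset run to 1
  Position 5 ('b'): new char, reset run to 1
  Position 6 ('a'): new char, reset run to 1
  Position 7 ('a'): continues run of 'a', length=2
Longest run: 'a' with length 2

2


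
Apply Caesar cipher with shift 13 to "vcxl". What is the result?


Caesar cipher: shift "vcxl" by 13
  'v' (pos 21) + 13 = pos 8 = 'i'
  'c' (pos 2) + 13 = pos 15 = 'p'
  'x' (pos 23) + 13 = pos 10 = 'k'
  'l' (pos 11) + 13 = pos 24 = 'y'
Result: ipky

ipky


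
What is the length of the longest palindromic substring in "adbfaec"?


Input: "adbfaec"
Checking substrings for palindromes:
  No multi-char palindromic substrings found
Longest palindromic substring: "a" with length 1

1


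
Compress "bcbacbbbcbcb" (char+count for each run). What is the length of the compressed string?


Input: bcbacbbbcbcb
Runs:
  'b' x 1 => "b1"
  'c' x 1 => "c1"
  'b' x 1 => "b1"
  'a' x 1 => "a1"
  'c' x 1 => "c1"
  'b' x 3 => "b3"
  'c' x 1 => "c1"
  'b' x 1 => "b1"
  'c' x 1 => "c1"
  'b' x 1 => "b1"
Compressed: "b1c1b1a1c1b3c1b1c1b1"
Compressed length: 20

20


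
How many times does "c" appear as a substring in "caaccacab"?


Searching for "c" in "caaccacab"
Scanning each position:
  Position 0: "c" => MATCH
  Position 1: "a" => no
  Position 2: "a" => no
  Position 3: "c" => MATCH
  Position 4: "c" => MATCH
  Position 5: "a" => no
  Position 6: "c" => MATCH
  Position 7: "a" => no
  Position 8: "b" => no
Total occurrences: 4

4


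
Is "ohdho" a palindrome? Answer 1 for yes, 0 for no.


Input: ohdho
Reversed: ohdho
  Compare pos 0 ('o') with pos 4 ('o'): match
  Compare pos 1 ('h') with pos 3 ('h'): match
Result: palindrome

1


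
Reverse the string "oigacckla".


Input: oigacckla
Reading characters right to left:
  Position 8: 'a'
  Position 7: 'l'
  Position 6: 'k'
  Position 5: 'c'
  Position 4: 'c'
  Position 3: 'a'
  Position 2: 'g'
  Position 1: 'i'
  Position 0: 'o'
Reversed: alkccagio

alkccagio


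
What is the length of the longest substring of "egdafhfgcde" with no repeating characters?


Input: "egdafhfgcde"
Sliding window (track last position of each char):
  Position 0 ('e'): window [0,0] length 1 -- new best
  Position 1 ('g'): window [0,1] length 2 -- new best
  Position 2 ('d'): window [0,2] length 3 -- new best
  Position 3 ('a'): window [0,3] length 4 -- new best
  Position 4 ('f'): window [0,4] length 5 -- new best
  Position 5 ('h'): window [0,5] length 6 -- new best
  Position 6 ('f'): repeat (last at 4), move window start to 5
  Position 6 ('f'): window [5,6] length 2
  Position 7 ('g'): window [5,7] length 3
  Position 8 ('c'): window [5,8] length 4
  Position 9 ('d'): window [5,9] length 5
  Position 10 ('e'): window [5,10] length 6
Longest substring with no repeats: "egdafh" with length 6

6
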